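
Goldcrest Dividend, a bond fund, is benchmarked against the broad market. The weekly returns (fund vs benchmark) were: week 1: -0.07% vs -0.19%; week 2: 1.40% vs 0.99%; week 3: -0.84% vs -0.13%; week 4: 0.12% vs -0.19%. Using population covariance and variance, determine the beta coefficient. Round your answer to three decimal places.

1.396

r̄p = 0.1525%,  r̄m = 0.1200%
Cov = Σ(rp − r̄p)(rm − r̄m) / 4 = 0.3531
Var(rm) = Σ(rm − r̄m)² / 4 = 0.2529
β = Cov / Var = 0.3531 / 0.2529 = 1.3962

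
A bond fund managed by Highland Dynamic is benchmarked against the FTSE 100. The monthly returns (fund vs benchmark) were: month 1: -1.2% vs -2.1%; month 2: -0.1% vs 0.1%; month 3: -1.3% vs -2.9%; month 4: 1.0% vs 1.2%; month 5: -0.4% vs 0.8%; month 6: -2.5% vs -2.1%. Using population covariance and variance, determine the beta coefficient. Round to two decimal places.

r̄p = -0.7500%,  r̄m = -0.8333%
Cov = Σ(rp − r̄p)(rm − r̄m) / 6 = 1.4433
Var(rm) = Σ(rm − r̄m)² / 6 = 2.5256
β = Cov / Var = 1.4433 / 2.5256 = 0.5715

0.57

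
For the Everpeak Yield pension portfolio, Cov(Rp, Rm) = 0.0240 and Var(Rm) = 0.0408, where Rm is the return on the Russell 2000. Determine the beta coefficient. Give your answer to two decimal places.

0.59

β = Cov(Rp, Rm) / Var(Rm) = 0.0240 / 0.0408 = 0.5882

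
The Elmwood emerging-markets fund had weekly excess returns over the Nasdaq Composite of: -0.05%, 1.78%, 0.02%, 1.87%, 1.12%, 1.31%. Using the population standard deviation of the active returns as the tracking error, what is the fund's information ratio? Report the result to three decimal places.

1.313

Mean return μ = 6.050 / 6 = 1.0083%
Σ(r − μ)² = (-0.05 − 1.0083)² + (1.78 − 1.0083)² + (0.02 − 1.0083)² + … = 3.5383
population σ = √(3.5383 / 6) = √0.5897 = 0.7679%
IR = μ / tracking error = 1.0083 / 0.7679 = 1.3131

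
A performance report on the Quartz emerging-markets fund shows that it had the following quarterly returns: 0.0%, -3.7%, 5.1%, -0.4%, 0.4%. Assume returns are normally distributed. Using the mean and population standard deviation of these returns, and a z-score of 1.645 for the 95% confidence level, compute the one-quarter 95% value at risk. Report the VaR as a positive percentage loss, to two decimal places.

r̄ = (0 − 3.7 + 5.1 − 0.4 + 0.4) / 5 = 1.40 / 5 = 0.2800%
Σ(r − r̄)² = 39.6280; population σ = √(39.6280/5) = 2.8152%
VaR = −(r̄ − z·σ) = −(0.2800 − 1.645 × 2.8152) = −(-4.3510) = 4.3510%

4.35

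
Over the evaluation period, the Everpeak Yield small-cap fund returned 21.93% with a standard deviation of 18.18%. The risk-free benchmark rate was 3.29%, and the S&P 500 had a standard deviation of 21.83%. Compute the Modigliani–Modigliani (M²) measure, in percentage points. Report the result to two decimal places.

25.67

Sharpe = (Rp − Rf) / σp = (21.93% − 3.29%) / 18.18% = 1.0253
M² = Rf + Sharpe × σm = 3.29% + 1.0253 × 21.83% = 25.6723%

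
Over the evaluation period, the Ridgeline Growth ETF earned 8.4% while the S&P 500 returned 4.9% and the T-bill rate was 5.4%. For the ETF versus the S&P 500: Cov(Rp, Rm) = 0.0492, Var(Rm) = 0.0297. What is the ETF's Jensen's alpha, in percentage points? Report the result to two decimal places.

β = Cov / Var = 0.0492 / 0.0297 = 1.6566
E[R] = Rf + β(Rm − Rf) = 5.4% + 1.6566 × (4.9% − 5.4%) = 4.5717%
α = Rp − E[R] = 8.4% − 4.5717% = 3.8283

3.83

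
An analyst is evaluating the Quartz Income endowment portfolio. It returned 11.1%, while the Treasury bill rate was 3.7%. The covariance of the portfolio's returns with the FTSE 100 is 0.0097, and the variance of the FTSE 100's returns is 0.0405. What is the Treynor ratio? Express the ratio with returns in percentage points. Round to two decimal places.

β = Cov / Var = 0.0097 / 0.0405 = 0.2395
Treynor = (Rp − Rf) / β = (11.1% − 3.7%) / 0.2395 = 7.40 / 0.2395 = 30.8977

30.90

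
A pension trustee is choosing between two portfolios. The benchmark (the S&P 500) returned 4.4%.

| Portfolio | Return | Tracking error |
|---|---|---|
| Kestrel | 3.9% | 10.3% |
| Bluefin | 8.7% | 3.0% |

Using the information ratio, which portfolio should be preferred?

Bluefin

Kestrel: IR = (3.9% − 4.4%) / 10.3% = -0.049
Bluefin: IR = (8.7% − 4.4%) / 3.0% = 1.433
Highest: Bluefin (1.433).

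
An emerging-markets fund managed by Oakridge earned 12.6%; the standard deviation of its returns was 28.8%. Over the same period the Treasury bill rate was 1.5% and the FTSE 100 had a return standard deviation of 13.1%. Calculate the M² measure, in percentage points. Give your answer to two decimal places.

6.55

Sharpe = (Rp − Rf) / σp = (12.6% − 1.5%) / 28.8% = 0.3854
M² = Rf + Sharpe × σm = 1.5% + 0.3854 × 13.1% = 6.5487%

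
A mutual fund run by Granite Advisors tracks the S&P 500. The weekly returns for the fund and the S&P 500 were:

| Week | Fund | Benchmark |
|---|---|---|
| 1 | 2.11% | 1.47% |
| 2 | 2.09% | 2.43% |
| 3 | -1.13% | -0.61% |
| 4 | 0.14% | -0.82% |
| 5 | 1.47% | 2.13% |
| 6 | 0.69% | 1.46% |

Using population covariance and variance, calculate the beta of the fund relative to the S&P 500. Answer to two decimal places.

r̄p = 0.8950%,  r̄m = 1.0100%
Cov = Σ(rp − r̄p)(rm − r̄m) / 6 = 1.2450
Var(rm) = Σ(rm − r̄m)² / 6 = 1.6097
β = Cov / Var = 1.2450 / 1.6097 = 0.7734

0.77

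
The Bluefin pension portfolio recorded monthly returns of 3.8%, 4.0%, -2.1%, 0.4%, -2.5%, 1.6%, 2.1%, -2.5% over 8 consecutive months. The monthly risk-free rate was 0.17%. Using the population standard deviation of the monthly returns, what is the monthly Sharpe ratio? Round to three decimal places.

Mean return μ = 4.80 / 8 = 0.6000%
Σ(r − μ)² = 51.6000; population σ = √(51.6000/8) = 2.5397%
Sharpe = (μ − rf) / σ = (0.6000 − 0.17) / 2.5397 = 0.4300 / 2.5397 = 0.1693

0.169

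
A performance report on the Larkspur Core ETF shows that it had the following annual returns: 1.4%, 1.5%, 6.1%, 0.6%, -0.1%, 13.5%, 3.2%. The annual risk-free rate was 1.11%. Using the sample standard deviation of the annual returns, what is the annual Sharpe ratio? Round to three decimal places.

0.553

r̄ = (1.4 + 1.5 + 6.1 + 0.6 − 0.1 + 13.5 + 3.2) / 7 = 26.20 / 7 = 3.7429%
Σ(r − r̄)² = 136.2171; sample σ = √(136.2171/6) = 4.7648%
Sharpe = (r̄ − rf) / σ = (3.7429 − 1.11) / 4.7648 = 2.6329 / 4.7648 = 0.5526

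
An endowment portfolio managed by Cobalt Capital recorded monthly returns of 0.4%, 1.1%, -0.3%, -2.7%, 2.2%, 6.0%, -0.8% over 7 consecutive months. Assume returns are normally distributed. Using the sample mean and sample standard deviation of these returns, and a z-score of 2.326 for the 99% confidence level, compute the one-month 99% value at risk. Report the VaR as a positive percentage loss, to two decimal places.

5.55

μ = (0.4 + 1.1 − 0.3 − 2.7 + 2.2 + 6 − 0.8) / 7 = 5.90 / 7 = 0.8429%
Sample std dev = √[45.2571 / 6] = 2.7464%
VaR = −(μ − z·σ) = −(0.8429 − 2.326 × 2.7464) = −(-5.5452) = 5.5452%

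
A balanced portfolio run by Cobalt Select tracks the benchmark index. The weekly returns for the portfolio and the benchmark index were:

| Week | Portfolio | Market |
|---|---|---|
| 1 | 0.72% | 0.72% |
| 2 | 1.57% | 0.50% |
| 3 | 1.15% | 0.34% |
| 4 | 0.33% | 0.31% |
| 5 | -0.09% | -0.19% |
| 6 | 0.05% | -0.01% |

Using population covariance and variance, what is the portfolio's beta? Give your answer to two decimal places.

1.41

r̄p = 0.6217%,  r̄m = 0.2783%
Cov = Σ(rp − r̄p)(rm − r̄m) / 6 = 0.1292
Var(rm) = Σ(rm − r̄m)² / 6 = 0.0919
β = Cov / Var = 0.1292 / 0.0919 = 1.4059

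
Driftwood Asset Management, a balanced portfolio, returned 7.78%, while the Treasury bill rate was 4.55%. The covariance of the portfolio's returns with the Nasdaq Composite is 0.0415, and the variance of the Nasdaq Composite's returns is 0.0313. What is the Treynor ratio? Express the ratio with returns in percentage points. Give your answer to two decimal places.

β = Cov / Var = 0.0415 / 0.0313 = 1.3259
Treynor = (Rp − Rf) / β = (7.78% − 4.55%) / 1.3259 = 3.23 / 1.3259 = 2.4361

2.44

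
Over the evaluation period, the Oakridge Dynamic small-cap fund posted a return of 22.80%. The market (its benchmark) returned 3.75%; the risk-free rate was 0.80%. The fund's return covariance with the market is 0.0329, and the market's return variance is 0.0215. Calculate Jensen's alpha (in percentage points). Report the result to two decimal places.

17.49

β = Cov / Var = 0.0329 / 0.0215 = 1.5302
E[R] = Rf + β(Rm − Rf) = 0.80% + 1.5302 × (3.75% − 0.80%) = 5.3141%
α = Rp − E[R] = 22.80% − 5.3141% = 17.4859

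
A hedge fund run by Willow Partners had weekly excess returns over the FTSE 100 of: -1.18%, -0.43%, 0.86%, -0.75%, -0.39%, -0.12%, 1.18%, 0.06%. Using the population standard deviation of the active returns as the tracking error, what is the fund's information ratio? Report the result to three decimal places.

-0.130

r̄ = (-1.18 − 0.43 + 0.86 − 0.75 − 0.39 − 0.12 + 1.18 + 0.06) / 8 = -0.0963%
Population std dev = √[4.3678 / 8] = 0.7389%
IR = r̄ / tracking error = -0.0963 / 0.7389 = -0.1303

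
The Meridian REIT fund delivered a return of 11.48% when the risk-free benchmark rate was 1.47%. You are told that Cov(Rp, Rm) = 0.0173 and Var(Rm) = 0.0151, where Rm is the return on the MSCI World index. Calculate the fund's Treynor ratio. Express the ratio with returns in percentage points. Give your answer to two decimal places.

8.74

β = Cov / Var = 0.0173 / 0.0151 = 1.1457
Treynor = (Rp − Rf) / β = (11.48% − 1.47%) / 1.1457 = 10.01 / 1.1457 = 8.7370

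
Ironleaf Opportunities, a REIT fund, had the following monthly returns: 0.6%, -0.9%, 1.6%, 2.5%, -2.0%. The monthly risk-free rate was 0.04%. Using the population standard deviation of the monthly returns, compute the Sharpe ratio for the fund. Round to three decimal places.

0.196

r̄ = (0.6 − 0.9 + 1.6 + 2.5 − 2) / 5 = 0.3600%
Population σ = √[Σ(r − r̄)² / 5] = √[13.3320 / 5] = √2.6664 = 1.6329%
Sharpe = (r̄ − rf) / σ = (0.3600 − 0.04) / 1.6329 = 0.3200 / 1.6329 = 0.1960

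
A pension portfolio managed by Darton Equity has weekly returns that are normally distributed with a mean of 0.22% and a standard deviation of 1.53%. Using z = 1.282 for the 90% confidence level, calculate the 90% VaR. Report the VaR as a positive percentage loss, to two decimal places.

1.74

VaR (as % loss) = −(μ − z·σ) = −(0.22% − 1.282 × 1.53%) = −(-1.74146%) = 1.74146%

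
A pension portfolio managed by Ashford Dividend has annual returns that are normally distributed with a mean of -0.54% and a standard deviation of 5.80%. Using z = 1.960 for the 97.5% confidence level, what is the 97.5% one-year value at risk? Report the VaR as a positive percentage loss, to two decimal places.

VaR (as % loss) = −(μ − z·σ) = −(-0.54% − 1.960 × 5.80%) = −(-11.9080%) = 11.9080%

11.91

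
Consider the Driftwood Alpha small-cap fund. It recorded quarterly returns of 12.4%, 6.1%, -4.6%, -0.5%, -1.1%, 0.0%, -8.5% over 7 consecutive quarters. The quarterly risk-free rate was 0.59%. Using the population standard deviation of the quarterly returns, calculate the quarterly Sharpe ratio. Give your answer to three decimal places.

-0.007

Mean return r̄ = 3.80 / 7 = 0.5429%
Σ(r − r̄)² = 283.7771; population σ = √(283.7771/7) = 6.3671%
Sharpe = (r̄ − rf) / σ = (0.5429 − 0.59) / 6.3671 = -0.0471 / 6.3671 = -0.0074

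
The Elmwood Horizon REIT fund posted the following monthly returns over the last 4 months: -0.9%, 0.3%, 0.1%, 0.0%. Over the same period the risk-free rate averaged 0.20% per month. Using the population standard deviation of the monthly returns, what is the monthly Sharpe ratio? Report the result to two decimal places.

μ = (-0.9 + 0.3 + 0.1 + 0) / 4 = -0.50 / 4 = -0.1250%
Σ(r − μ)² = (-0.9 − (-0.1250))² + (0.3 − (-0.1250))² + … = 0.8475
population σ = √(0.8475 / 4) = √0.2119 = 0.4603%
Sharpe = (μ − rf) / σ = (-0.1250 − 0.2) / 0.4603 = -0.3250 / 0.4603 = -0.7061

-0.71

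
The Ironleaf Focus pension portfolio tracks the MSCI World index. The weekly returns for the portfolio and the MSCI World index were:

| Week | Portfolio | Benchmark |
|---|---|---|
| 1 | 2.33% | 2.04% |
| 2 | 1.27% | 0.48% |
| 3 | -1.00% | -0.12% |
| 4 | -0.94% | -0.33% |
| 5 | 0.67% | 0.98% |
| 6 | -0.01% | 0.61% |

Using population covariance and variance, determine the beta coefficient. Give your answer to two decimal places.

r̄p = 0.3867%,  r̄m = 0.6100%
Cov = Σ(rp − r̄p)(rm − r̄m) / 6 = 0.8381
Var(rm) = Σ(rm − r̄m)² / 6 = 0.6025
β = Cov / Var = 0.8381 / 0.6025 = 1.3910

1.39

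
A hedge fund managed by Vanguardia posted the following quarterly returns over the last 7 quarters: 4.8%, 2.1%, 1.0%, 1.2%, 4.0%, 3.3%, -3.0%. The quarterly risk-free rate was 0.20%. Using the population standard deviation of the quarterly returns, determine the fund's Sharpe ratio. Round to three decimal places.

0.716

Mean return r̄ = 13.40 / 7 = 1.9143%
Population σ = √[Σ(r − r̄)² / 7] = √[40.1286 / 7] = √5.7327 = 2.3943%
Sharpe = (r̄ − rf) / σ = (1.9143 − 0.2) / 2.3943 = 1.7143 / 2.3943 = 0.7160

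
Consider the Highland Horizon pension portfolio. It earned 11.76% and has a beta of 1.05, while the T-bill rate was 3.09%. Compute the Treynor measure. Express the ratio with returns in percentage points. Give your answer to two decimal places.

Treynor = (Rp − Rf) / β = (11.76% − 3.09%) / 1.05 = 8.67 / 1.05 = 8.2571

8.26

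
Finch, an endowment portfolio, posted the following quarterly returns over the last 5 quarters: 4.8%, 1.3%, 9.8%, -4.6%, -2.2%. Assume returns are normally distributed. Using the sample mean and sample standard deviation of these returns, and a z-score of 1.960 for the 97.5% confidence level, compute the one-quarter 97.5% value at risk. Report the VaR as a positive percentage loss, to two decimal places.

r̄ = (4.8 + 1.3 + 9.8 − 4.6 − 2.2) / 5 = 9.10 / 5 = 1.8200%
Sample std dev = √[130.2080 / 4] = 5.7054%
VaR = −(r̄ − z·σ) = −(1.8200 − 1.960 × 5.7054) = −(-9.3626) = 9.3626%

9.36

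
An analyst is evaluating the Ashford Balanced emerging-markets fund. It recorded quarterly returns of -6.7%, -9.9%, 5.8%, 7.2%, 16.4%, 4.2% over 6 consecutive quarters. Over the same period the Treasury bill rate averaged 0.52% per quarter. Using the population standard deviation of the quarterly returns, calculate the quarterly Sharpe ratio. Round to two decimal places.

0.26

μ = (-6.7 − 9.9 + 5.8 + 7.2 + 16.4 + 4.2) / 6 = 2.8333%
Population σ = √[Σ(r − μ)² / 6] = √[466.8133 / 6] = √77.8022 = 8.8206%
Sharpe = (μ − rf) / σ = (2.8333 − 0.52) / 8.8206 = 2.3133 / 8.8206 = 0.2623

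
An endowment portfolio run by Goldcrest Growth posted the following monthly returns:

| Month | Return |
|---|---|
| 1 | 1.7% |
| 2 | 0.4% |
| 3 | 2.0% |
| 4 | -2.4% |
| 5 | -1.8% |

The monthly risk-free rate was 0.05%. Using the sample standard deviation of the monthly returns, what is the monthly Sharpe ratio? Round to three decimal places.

-0.035

Mean return r̄ = -0.10 / 5 = -0.0200%
Sample σ = √[Σ(r − r̄)² / 4] = √[16.0480 / 4] = √4.0120 = 2.0030%
Sharpe = (r̄ − rf) / σ = (-0.0200 − 0.05) / 2.0030 = -0.0700 / 2.0030 = -0.0349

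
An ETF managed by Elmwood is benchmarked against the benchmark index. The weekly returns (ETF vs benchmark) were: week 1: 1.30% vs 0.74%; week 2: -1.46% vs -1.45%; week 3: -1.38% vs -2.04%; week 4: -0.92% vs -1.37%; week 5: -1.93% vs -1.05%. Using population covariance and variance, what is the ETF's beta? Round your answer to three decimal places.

r̄p = -0.8780%,  r̄m = -1.0340%
Cov = Σ(rp − r̄p)(rm − r̄m) / 5 = 0.9284
Var(rm) = Σ(rm − r̄m)² / 5 = 0.8891
β = Cov / Var = 0.9284 / 0.8891 = 1.0442

1.044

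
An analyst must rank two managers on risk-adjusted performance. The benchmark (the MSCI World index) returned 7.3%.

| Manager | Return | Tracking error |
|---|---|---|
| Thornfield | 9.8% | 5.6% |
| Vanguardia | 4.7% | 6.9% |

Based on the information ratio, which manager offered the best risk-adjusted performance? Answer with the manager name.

Thornfield: IR = (9.8% − 7.3%) / 5.6% = 0.446
Vanguardia: IR = (4.7% − 7.3%) / 6.9% = -0.377
Highest: Thornfield (0.446).

Thornfield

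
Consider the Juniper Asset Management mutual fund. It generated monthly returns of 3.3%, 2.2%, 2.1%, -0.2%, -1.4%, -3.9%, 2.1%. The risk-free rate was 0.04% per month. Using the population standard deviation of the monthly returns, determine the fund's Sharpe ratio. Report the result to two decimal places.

μ = (3.3 + 2.2 + 2.1 − 0.2 − 1.4 − 3.9 + 2.1) / 7 = 4.20 / 7 = 0.6000%
Σ(r − μ)² = (3.3 − 0.6000)² + (2.2 − 0.6000)² + … = 39.2400
σ = √[39.2400 / 7] = 2.3676%
Sharpe = (μ − rf) / σ = (0.6000 − 0.04) / 2.3676 = 0.5600 / 2.3676 = 0.2365

0.24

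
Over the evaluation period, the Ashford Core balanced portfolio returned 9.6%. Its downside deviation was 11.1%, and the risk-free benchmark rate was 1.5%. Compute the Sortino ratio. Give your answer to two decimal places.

0.73

Sortino = (Rp − Rf) / σd = (9.6% − 1.5%) / 11.1% = 8.10% / 11.1% = 0.7297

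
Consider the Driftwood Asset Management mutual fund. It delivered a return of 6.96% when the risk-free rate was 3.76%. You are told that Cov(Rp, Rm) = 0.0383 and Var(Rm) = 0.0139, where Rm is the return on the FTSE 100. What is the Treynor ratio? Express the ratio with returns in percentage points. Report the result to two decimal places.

1.16

β = Cov / Var = 0.0383 / 0.0139 = 2.7554
Treynor = (Rp − Rf) / β = (6.96% − 3.76%) / 2.7554 = 3.20 / 2.7554 = 1.1614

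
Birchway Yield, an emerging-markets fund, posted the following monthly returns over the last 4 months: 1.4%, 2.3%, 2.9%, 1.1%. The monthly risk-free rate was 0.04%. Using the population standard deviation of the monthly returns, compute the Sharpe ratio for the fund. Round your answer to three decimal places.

2.635

Mean return r̄ = 7.70 / 4 = 1.9250%
Population σ = √[Σ(r − r̄)² / 4] = √[2.0475 / 4] = √0.5119 = 0.7155%
Sharpe = (r̄ − rf) / σ = (1.9250 − 0.04) / 0.7155 = 1.8850 / 0.7155 = 2.6345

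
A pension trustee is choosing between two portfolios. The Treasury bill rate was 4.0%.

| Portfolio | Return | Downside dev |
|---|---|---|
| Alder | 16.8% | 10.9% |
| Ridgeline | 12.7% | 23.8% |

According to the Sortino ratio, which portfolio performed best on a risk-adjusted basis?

Alder: Sortino ratio = (16.8% − 4.0%) / 10.9% = 1.174
Ridgeline: Sortino ratio = (12.7% − 4.0%) / 23.8% = 0.366
Highest: Alder (1.174).

Alder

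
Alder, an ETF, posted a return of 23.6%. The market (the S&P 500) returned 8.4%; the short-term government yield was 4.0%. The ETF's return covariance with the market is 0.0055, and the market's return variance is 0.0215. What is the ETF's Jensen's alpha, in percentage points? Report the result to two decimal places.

18.47

β = Cov / Var = 0.0055 / 0.0215 = 0.2558
E[R] = Rf + β(Rm − Rf) = 4.0% + 0.2558 × (8.4% − 4.0%) = 5.1255%
α = Rp − E[R] = 23.6% − 5.1255% = 18.4745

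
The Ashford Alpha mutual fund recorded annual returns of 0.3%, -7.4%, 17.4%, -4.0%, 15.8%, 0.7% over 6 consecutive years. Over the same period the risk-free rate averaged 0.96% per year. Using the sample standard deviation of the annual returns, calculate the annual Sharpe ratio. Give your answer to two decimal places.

0.27

μ = (0.3 − 7.4 + 17.4 − 4 + 15.8 + 0.7) / 6 = 3.8000%
Σ(r − μ)² = 537.1000; sample σ = √(537.1000/5) = 10.3644%
Sharpe = (μ − rf) / σ = (3.8000 − 0.96) / 10.3644 = 2.8400 / 10.3644 = 0.2740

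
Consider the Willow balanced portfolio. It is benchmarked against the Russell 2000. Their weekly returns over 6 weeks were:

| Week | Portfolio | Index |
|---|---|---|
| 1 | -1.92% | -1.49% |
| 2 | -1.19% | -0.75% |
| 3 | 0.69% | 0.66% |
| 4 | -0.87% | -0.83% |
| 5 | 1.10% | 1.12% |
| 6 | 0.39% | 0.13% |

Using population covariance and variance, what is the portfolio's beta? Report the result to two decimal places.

1.18

r̄p = -0.3000%,  r̄m = -0.1933%
Cov = Σ(rp − r̄p)(rm − r̄m) / 6 = 0.9776
Var(rm) = Σ(rm − r̄m)² / 6 = 0.8257
β = Cov / Var = 0.9776 / 0.8257 = 1.1840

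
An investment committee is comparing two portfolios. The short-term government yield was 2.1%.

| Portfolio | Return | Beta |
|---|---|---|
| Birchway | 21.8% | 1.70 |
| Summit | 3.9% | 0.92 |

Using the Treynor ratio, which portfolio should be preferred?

Birchway

Birchway: Treynor = (21.8% − 2.1%) / 1.70 = 11.588
Summit: Treynor = (3.9% − 2.1%) / 0.92 = 1.957
Highest: Birchway (11.588).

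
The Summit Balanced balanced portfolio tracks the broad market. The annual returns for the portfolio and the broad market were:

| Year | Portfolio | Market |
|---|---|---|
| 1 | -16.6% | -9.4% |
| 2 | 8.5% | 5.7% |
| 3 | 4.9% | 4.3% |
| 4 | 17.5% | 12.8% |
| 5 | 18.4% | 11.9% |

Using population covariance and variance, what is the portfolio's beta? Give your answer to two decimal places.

r̄p = 6.5400%,  r̄m = 5.0600%
Cov = Σ(rp − r̄p)(rm − r̄m) / 5 = 100.6116
Var(rm) = Σ(rm − r̄m)² / 5 = 63.3544
β = Cov / Var = 100.6116 / 63.3544 = 1.5881

1.59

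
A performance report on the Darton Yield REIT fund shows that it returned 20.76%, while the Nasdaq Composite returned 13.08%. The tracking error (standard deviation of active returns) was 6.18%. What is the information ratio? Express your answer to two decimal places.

IR = (Rp − Rb) / TE = (20.76% − 13.08%) / 6.18% = 7.68% / 6.18% = 1.2427

1.24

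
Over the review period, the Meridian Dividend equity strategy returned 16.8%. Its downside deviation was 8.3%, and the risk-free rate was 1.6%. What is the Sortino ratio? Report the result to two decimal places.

Sortino = (Rp − Rf) / σd = (16.8% − 1.6%) / 8.3% = 15.20% / 8.3% = 1.8313

1.83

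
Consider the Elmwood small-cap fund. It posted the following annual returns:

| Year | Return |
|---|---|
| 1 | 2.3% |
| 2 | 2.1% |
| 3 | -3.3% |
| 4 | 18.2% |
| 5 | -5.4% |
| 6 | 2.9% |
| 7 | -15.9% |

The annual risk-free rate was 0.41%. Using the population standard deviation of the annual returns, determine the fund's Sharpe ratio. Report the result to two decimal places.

-0.03

Mean return r̄ = 0.90 / 7 = 0.1286%
Population σ = √[Σ(r − r̄)² / 7] = √[642.0943 / 7] = √91.7278 = 9.5775%
Sharpe = (r̄ − rf) / σ = (0.1286 − 0.41) / 9.5775 = -0.2814 / 9.5775 = -0.0294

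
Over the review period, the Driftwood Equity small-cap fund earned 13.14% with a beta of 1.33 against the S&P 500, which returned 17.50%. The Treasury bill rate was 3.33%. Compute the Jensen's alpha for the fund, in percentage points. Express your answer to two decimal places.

CAPM expected return = Rf + β(Rm − Rf) = 3.33% + 1.33 × (17.50% − 3.33%) = 3.33 + 1.33 × 14.17 = 22.1761%
Jensen's α = Rp − E[R] = 13.14% − 22.1761% = -9.0361

-9.04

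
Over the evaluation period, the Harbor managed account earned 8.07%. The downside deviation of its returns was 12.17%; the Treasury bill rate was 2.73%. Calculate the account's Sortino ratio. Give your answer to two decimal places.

Sortino = (Rp − Rf) / σd = (8.07% − 2.73%) / 12.17% = 5.34% / 12.17% = 0.4388

0.44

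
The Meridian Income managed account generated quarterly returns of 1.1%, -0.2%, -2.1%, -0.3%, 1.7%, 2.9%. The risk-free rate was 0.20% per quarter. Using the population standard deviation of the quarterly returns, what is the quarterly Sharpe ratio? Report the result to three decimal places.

0.197

r̄ = (1.1 − 0.2 − 2.1 − 0.3 + 1.7 + 2.9) / 6 = 0.5167%
Σ(r − r̄)² = (1.1 − 0.5167)² + (-0.2 − 0.5167)² + … = 15.4483
population σ = √(15.4483 / 6) = √2.5747 = 1.6046%
Sharpe = (r̄ − rf) / σ = (0.5167 − 0.2) / 1.6046 = 0.3167 / 1.6046 = 0.1974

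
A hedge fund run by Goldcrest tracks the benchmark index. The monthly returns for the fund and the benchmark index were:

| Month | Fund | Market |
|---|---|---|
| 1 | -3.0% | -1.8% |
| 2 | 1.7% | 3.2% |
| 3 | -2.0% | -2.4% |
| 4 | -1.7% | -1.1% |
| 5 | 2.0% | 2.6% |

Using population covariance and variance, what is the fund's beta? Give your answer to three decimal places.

0.847

r̄p = -0.6000%,  r̄m = 0.1000%
Cov = Σ(rp − r̄p)(rm − r̄m) / 5 = 4.6020
Var(rm) = Σ(rm − r̄m)² / 5 = 5.4320
β = Cov / Var = 4.6020 / 5.4320 = 0.8472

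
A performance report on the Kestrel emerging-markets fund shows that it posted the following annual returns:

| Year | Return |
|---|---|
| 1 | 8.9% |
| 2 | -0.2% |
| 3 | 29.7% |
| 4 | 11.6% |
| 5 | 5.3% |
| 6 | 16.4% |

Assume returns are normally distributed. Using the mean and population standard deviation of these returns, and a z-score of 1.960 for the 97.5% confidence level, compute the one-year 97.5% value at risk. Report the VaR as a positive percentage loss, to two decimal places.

6.58

r̄ = (8.9 − 0.2 + 29.7 + 11.6 + 5.3 + 16.4) / 6 = 11.9500%
Population std dev = √[536.1350 / 6] = 9.4528%
VaR = −(r̄ − z·σ) = −(11.9500 − 1.960 × 9.4528) = −(-6.5775) = 6.5775%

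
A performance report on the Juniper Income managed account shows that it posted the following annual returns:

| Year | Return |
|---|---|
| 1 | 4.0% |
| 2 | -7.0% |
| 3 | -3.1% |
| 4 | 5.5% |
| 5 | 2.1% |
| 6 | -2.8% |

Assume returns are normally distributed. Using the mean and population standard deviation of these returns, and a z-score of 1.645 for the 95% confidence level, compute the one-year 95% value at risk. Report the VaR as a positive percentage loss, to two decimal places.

Mean return r̄ = -1.30 / 6 = -0.2167%
Σ(r − r̄)² = 116.8283; population σ = √(116.8283/6) = 4.4126%
VaR = −(r̄ − z·σ) = −(-0.2167 − 1.645 × 4.4126) = −(-7.4754) = 7.4754%

7.48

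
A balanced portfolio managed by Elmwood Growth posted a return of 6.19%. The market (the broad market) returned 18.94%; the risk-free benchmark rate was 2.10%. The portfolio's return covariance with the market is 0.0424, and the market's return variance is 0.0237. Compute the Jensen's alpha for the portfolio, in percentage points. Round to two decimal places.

β = Cov / Var = 0.0424 / 0.0237 = 1.7890
E[R] = Rf + β(Rm − Rf) = 2.10% + 1.7890 × (18.94% − 2.10%) = 32.2268%
α = Rp − E[R] = 6.19% − 32.2268% = -26.0368

-26.04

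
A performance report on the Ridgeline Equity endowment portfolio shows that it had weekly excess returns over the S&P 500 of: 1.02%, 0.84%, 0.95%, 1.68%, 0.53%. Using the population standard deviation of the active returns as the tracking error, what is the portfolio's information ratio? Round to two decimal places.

Mean return μ = 5.020 / 5 = 1.0040%
Σ(r − μ)² = (1.02 − 1.0040)² + (0.84 − 1.0040)² + … = 0.7117
σ = √[0.7117 / 5] = 0.3773%
IR = μ / tracking error = 1.0040 / 0.3773 = 2.6610

2.66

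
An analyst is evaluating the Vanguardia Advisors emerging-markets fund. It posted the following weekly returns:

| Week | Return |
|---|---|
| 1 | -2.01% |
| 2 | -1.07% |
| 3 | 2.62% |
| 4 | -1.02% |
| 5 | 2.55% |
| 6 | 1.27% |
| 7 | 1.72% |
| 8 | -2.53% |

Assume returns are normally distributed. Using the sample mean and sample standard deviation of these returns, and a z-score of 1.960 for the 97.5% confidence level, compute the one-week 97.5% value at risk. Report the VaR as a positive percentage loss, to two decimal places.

3.88

μ = (-2.01 − 1.07 + 2.62 − 1.02 + 2.55 + 1.27 + 1.72 − 2.53) / 8 = 1.530 / 8 = 0.1913%
Sample std dev = √[30.2719 / 7] = 2.0796%
VaR = −(μ − z·σ) = −(0.1913 − 1.960 × 2.0796) = −(-3.8847) = 3.8847%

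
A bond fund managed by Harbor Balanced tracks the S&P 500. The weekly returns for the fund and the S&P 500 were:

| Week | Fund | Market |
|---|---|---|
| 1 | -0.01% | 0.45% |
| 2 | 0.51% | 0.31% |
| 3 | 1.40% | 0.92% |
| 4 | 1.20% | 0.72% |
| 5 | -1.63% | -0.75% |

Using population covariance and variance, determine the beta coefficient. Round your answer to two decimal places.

1.81

r̄p = 0.2940%,  r̄m = 0.3300%
Cov = Σ(rp − r̄p)(rm − r̄m) / 5 = 0.6086
Var(rm) = Σ(rm − r̄m)² / 5 = 0.3363
β = Cov / Var = 0.6086 / 0.3363 = 1.8097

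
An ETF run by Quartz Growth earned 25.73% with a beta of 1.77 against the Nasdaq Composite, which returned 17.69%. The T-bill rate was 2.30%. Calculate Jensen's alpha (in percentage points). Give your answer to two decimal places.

CAPM expected return = Rf + β(Rm − Rf) = 2.30% + 1.77 × (17.69% − 2.30%) = 2.3 + 1.77 × 15.39 = 29.5403%
Jensen's α = Rp − E[R] = 25.73% − 29.5403% = -3.8103

-3.81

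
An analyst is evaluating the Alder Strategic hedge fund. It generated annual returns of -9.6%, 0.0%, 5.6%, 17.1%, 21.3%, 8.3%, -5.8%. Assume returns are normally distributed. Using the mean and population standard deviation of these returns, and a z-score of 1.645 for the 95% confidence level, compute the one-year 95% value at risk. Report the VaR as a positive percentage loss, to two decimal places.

12.07

r̄ = (-9.6 + 0 + 5.6 + 17.1 + 21.3 + 8.3 − 5.8) / 7 = 5.2714%
Σ(r − r̄)² = (-9.6 − 5.2714)² + (0 − 5.2714)² + … = 777.6343
population σ = √(777.6343 / 7) = √111.0906 = 10.5400%
VaR = −(r̄ − z·σ) = −(5.2714 − 1.645 × 10.5400) = −(-12.0669) = 12.0669%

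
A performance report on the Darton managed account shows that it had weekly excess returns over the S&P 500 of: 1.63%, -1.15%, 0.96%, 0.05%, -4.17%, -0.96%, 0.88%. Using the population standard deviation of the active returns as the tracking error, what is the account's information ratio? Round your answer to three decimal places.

-0.218

Mean return r̄ = -2.760 / 7 = -0.3943%
Σ(r − r̄)² = 22.9002; population σ = √(22.9002/7) = 1.8087%
IR = r̄ / tracking error = -0.3943 / 1.8087 = -0.2180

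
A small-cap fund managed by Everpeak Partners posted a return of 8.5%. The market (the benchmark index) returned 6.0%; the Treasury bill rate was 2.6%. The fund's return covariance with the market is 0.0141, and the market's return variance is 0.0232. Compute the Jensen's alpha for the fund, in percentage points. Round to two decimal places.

β = Cov / Var = 0.0141 / 0.0232 = 0.6078
E[R] = Rf + β(Rm − Rf) = 2.6% + 0.6078 × (6.0% − 2.6%) = 4.6665%
α = Rp − E[R] = 8.5% − 4.6665% = 3.8335

3.83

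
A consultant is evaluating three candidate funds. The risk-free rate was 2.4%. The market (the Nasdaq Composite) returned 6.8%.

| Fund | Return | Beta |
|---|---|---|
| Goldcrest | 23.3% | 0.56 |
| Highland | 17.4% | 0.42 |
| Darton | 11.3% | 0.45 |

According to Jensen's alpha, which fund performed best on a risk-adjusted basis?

Goldcrest

Goldcrest: α = 23.3% − [2.4% + 0.56 × (6.8% − 2.4%)] = 18.436
Highland: α = 17.4% − [2.4% + 0.42 × (6.8% − 2.4%)] = 13.152
Darton: α = 11.3% − [2.4% + 0.45 × (6.8% − 2.4%)] = 6.920
Highest: Goldcrest (18.436).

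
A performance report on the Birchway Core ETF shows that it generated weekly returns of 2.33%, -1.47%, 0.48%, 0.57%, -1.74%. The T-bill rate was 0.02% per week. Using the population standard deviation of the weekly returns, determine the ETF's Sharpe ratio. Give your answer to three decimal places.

0.009

Mean return r̄ = 0.170 / 5 = 0.0340%
Population std dev = √[11.1669 / 5] = 1.4944%
Sharpe = (r̄ − rf) / σ = (0.0340 − 0.02) / 1.4944 = 0.0140 / 1.4944 = 0.0094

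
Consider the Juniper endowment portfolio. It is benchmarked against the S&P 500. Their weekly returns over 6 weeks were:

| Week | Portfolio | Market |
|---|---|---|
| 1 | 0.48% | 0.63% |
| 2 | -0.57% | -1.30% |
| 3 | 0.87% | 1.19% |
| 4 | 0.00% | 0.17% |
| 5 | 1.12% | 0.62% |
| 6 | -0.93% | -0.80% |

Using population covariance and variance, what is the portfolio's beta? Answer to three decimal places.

r̄p = 0.1617%,  r̄m = 0.0850%
Cov = Σ(rp − r̄p)(rm − r̄m) / 6 = 0.5724
Var(rm) = Σ(rm − r̄m)² / 6 = 0.7522
β = Cov / Var = 0.5724 / 0.7522 = 0.7610

0.761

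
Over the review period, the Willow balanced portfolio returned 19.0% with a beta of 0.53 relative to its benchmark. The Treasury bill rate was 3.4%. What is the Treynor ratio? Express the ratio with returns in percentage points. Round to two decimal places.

29.43

Treynor = (Rp − Rf) / β = (19.0% − 3.4%) / 0.53 = 15.60 / 0.53 = 29.4340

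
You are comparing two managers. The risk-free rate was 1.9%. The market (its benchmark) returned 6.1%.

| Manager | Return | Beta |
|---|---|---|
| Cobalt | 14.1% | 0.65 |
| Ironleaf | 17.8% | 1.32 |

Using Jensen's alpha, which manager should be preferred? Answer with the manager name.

Ironleaf

Cobalt: α = 14.1% − [1.9% + 0.65 × (6.1% − 1.9%)] = 9.470
Ironleaf: α = 17.8% − [1.9% + 1.32 × (6.1% − 1.9%)] = 10.356
Highest: Ironleaf (10.356).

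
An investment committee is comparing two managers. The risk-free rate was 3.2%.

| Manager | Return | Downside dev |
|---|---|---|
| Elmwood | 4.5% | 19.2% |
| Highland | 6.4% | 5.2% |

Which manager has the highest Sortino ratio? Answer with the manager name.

Highland

Elmwood: Sortino ratio = (4.5% − 3.2%) / 19.2% = 0.068
Highland: Sortino ratio = (6.4% − 3.2%) / 5.2% = 0.615
Highest: Highland (0.615).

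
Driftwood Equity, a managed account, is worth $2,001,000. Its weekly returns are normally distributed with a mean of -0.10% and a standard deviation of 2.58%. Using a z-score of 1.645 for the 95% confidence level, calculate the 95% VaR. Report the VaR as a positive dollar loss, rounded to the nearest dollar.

Return at the 95% tail: μ − z·σ = -0.10% − 1.645 × 2.58% = -0.1 − 4.2441 = -4.3441%
VaR = −(-4.3441%) × $2,001,000 = 4.3441% × $2,001,000 = $86,925

$86,925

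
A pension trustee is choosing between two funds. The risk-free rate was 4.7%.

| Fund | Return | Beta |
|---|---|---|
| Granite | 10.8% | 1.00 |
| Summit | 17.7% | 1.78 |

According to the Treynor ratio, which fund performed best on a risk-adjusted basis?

Summit

Granite: Treynor = (10.8% − 4.7%) / 1.00 = 6.100
Summit: Treynor = (17.7% − 4.7%) / 1.78 = 7.303
Highest: Summit (7.303).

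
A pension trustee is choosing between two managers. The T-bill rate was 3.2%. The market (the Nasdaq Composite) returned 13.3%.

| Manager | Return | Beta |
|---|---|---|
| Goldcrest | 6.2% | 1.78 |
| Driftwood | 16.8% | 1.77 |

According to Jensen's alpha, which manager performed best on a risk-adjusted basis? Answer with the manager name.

Goldcrest: α = 6.2% − [3.2% + 1.78 × (13.3% − 3.2%)] = -14.978
Driftwood: α = 16.8% − [3.2% + 1.77 × (13.3% − 3.2%)] = -4.277
Highest: Driftwood (-4.277).

Driftwood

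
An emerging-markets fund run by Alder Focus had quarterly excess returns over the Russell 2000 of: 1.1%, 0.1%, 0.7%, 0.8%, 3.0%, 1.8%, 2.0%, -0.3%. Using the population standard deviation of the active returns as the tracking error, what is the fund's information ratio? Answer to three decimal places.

1.143

r̄ = (1.1 + 0.1 + 0.7 + 0.8 + 3 + 1.8 + 2 − 0.3) / 8 = 9.20 / 8 = 1.1500%
Σ(r − r̄)² = (1.1 − 1.1500)² + (0.1 − 1.1500)² + … = 8.1000
population σ = √(8.1000 / 8) = √1.0125 = 1.0062%
IR = r̄ / tracking error = 1.1500 / 1.0062 = 1.1429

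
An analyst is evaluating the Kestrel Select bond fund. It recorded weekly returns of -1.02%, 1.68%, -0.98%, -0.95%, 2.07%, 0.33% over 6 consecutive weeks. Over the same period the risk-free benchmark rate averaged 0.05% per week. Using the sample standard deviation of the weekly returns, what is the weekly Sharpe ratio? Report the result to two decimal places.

0.10

r̄ = (-1.02 + 1.68 − 0.98 − 0.95 + 2.07 + 0.33) / 6 = 1.130 / 6 = 0.1883%
Σ(r − r̄)² = 9.9067; sample σ = √(9.9067/5) = 1.4076%
Sharpe = (r̄ − rf) / σ = (0.1883 − 0.05) / 1.4076 = 0.1383 / 1.4076 = 0.0983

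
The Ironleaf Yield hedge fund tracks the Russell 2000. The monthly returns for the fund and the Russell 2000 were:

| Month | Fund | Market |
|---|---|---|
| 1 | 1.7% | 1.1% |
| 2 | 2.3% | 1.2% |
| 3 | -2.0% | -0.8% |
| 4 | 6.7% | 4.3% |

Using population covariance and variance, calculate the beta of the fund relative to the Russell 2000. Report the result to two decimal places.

r̄p = 2.1750%,  r̄m = 1.4500%
Cov = Σ(rp − r̄p)(rm − r̄m) / 4 = 5.6063
Var(rm) = Σ(rm − r̄m)² / 4 = 3.3425
β = Cov / Var = 5.6063 / 3.3425 = 1.6773

1.68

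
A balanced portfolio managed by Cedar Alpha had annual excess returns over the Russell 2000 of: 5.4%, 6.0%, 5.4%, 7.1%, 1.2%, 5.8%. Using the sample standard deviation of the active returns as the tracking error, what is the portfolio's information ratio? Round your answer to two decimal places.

r̄ = (5.4 + 6 + 5.4 + 7.1 + 1.2 + 5.8) / 6 = 5.1500%
Sample σ = √[Σ(r − r̄)² / 5] = √[20.6750 / 5] = √4.1350 = 2.0335%
IR = r̄ / tracking error = 5.1500 / 2.0335 = 2.5326

2.53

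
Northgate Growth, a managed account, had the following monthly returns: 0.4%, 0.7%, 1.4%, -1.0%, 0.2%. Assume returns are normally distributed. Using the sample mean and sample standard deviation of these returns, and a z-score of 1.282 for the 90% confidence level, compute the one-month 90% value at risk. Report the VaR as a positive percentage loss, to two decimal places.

0.78

r̄ = (0.4 + 0.7 + 1.4 − 1 + 0.2) / 5 = 1.70 / 5 = 0.3400%
Sample σ = √[Σ(r − r̄)² / 4] = √[3.0720 / 4] = √0.7680 = 0.8764%
VaR = −(r̄ − z·σ) = −(0.3400 − 1.282 × 0.8764) = −(-0.7835) = 0.7835%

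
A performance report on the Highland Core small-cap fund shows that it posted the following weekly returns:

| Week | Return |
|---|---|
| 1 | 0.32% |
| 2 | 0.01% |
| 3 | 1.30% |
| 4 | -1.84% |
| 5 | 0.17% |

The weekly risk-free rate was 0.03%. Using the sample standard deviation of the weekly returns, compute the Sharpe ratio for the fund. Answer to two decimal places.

-0.03

μ = (0.32 + 0.01 + 1.3 − 1.84 + 0.17) / 5 = -0.0080%
Sample std dev = √[5.2067 / 4] = 1.1409%
Sharpe = (μ − rf) / σ = (-0.0080 − 0.03) / 1.1409 = -0.0380 / 1.1409 = -0.0333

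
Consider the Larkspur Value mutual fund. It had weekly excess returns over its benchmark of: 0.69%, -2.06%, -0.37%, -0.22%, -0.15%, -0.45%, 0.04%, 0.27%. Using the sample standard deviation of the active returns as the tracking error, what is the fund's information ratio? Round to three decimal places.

-0.348

Mean return r̄ = -2.250 / 8 = -0.2813%
Sample σ = √[Σ(r − r̄)² / 7] = √[4.5717 / 7] = √0.6531 = 0.8081%
IR = r̄ / tracking error = -0.2813 / 0.8081 = -0.3481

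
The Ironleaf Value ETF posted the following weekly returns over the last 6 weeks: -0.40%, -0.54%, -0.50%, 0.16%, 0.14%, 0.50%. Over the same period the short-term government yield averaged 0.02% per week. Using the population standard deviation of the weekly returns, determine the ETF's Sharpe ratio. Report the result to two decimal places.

-0.32

μ = (-0.4 − 0.54 − 0.5 + 0.16 + 0.14 + 0.5) / 6 = -0.640 / 6 = -0.1067%
Σ(r − μ)² = (-0.4 − (-0.1067))² + (-0.54 − (-0.1067))² + (-0.5 − (-0.1067))² + … = 0.9285
σ = √[0.9285 / 6] = 0.3934%
Sharpe = (μ − rf) / σ = (-0.1067 − 0.02) / 0.3934 = -0.1267 / 0.3934 = -0.3221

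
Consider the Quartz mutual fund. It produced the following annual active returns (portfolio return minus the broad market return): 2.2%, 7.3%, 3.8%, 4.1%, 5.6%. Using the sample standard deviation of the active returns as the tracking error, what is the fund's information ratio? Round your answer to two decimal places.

r̄ = (2.2 + 7.3 + 3.8 + 4.1 + 5.6) / 5 = 4.6000%
Σ(r − r̄)² = 14.9400; sample σ = √(14.9400/4) = 1.9326%
IR = r̄ / tracking error = 4.6000 / 1.9326 = 2.3802

2.38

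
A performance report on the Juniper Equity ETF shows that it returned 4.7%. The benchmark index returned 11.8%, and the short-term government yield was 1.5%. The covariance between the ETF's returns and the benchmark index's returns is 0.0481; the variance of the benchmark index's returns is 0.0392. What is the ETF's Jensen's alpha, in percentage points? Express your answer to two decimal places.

-9.44

β = Cov / Var = 0.0481 / 0.0392 = 1.2270
E[R] = Rf + β(Rm − Rf) = 1.5% + 1.2270 × (11.8% − 1.5%) = 14.1381%
α = Rp − E[R] = 4.7% − 14.1381% = -9.4381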